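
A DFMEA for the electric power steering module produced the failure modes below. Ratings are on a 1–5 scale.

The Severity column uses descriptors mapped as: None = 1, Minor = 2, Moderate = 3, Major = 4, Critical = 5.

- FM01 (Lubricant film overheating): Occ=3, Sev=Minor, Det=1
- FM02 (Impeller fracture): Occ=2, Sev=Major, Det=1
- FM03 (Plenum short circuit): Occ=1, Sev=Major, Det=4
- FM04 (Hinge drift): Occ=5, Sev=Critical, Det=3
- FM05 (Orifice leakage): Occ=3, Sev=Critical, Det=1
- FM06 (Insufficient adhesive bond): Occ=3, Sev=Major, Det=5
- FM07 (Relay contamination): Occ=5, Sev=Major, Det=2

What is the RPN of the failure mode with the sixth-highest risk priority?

8

RPN = Severity × Occurrence × Detection:
  FM01: 2 × 3 × 1 = 6
  FM02: 4 × 2 × 1 = 8
  FM03: 4 × 1 × 4 = 16
  FM04: 5 × 5 × 3 = 75
  FM05: 5 × 3 × 1 = 15
  FM06: 4 × 3 × 5 = 60
  FM07: 4 × 5 × 2 = 40
Sorted descending: 75, 60, 40, 16, 15, 8, 6.
The sixth-highest RPN is 8 (FM02).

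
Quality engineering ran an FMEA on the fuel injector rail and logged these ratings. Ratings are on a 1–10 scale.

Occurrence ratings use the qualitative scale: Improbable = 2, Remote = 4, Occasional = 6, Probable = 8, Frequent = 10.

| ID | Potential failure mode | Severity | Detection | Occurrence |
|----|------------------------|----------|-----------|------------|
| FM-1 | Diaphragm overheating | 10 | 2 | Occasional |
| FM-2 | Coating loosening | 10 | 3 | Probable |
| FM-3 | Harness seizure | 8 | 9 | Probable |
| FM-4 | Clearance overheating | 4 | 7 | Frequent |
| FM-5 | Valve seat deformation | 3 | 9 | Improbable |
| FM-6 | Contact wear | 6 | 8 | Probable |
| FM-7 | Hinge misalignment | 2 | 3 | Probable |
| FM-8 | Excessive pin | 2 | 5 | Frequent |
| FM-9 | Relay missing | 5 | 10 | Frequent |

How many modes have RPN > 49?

8

RPN = Severity × Occurrence × Detection:
  FM-1: 10 × 6 × 2 = 120
  FM-2: 10 × 8 × 3 = 240
  FM-3: 8 × 8 × 9 = 576
  FM-4: 4 × 10 × 7 = 280
  FM-5: 3 × 2 × 9 = 54
  FM-6: 6 × 8 × 8 = 384
  FM-7: 2 × 8 × 3 = 48
  FM-8: 2 × 10 × 5 = 100
  FM-9: 5 × 10 × 10 = 500
Modes with RPN > 49: FM-1 (120), FM-2 (240), FM-3 (576), FM-4 (280), FM-5 (54), FM-6 (384), FM-8 (100), FM-9 (500) → 8.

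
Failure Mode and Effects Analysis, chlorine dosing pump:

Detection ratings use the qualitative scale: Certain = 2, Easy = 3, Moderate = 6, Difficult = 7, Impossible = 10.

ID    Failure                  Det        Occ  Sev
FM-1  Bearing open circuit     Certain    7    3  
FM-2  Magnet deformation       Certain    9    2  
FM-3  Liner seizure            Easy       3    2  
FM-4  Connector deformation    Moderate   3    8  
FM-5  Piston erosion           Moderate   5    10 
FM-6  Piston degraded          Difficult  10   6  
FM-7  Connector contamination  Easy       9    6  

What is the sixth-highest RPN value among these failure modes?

36

RPN = Severity × Occurrence × Detection:
  FM-1: 3 × 7 × 2 = 42
  FM-2: 2 × 9 × 2 = 36
  FM-3: 2 × 3 × 3 = 18
  FM-4: 8 × 3 × 6 = 144
  FM-5: 10 × 5 × 6 = 300
  FM-6: 6 × 10 × 7 = 420
  FM-7: 6 × 9 × 3 = 162
Sorted descending: 420, 300, 162, 144, 42, 36, 18.
The sixth-highest RPN is 36 (FM-2).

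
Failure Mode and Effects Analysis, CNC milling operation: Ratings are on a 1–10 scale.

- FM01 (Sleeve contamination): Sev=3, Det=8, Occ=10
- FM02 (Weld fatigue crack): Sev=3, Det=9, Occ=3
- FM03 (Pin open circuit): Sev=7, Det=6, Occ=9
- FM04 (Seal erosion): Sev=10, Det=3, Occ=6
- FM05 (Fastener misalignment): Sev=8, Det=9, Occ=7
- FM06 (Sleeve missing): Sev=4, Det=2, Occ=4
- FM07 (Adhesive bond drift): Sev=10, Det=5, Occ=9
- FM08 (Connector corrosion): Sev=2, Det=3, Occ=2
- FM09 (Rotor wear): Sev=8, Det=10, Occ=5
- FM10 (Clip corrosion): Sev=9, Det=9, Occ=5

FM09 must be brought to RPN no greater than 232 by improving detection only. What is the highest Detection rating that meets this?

FM09: S=8, O=5, D=10 → current RPN = 400.
Fixed product = 40. Need 40 × D ≤ 232, so D ≤ 232/40 = 5.80.
Maximum integer Detection rating = 5 (gives RPN 200; D=6 would give 240 > 232).

5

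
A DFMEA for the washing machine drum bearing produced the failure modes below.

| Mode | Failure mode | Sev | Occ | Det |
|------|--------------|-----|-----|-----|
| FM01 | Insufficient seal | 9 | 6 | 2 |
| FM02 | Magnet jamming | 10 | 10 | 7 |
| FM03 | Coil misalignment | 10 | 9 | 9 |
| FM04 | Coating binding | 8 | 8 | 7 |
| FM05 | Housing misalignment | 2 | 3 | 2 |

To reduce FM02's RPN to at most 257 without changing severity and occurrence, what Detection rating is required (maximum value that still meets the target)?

2

FM02: S=10, O=10, D=7 → current RPN = 700.
Fixed product = 100. Need 100 × D ≤ 257, so D ≤ 257/100 = 2.57.
Maximum integer Detection rating = 2 (gives RPN 200; D=3 would give 300 > 257).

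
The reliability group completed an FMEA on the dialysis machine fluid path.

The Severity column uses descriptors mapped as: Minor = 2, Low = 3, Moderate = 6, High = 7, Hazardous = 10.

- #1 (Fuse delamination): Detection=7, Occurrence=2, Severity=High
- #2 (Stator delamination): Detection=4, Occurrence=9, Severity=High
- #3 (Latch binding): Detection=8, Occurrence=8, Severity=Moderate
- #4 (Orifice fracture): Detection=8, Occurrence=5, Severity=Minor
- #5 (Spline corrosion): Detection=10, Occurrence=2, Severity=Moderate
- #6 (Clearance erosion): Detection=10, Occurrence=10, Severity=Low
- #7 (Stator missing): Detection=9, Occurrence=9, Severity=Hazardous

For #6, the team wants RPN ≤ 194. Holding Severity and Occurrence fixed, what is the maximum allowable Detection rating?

6

#6: S=3, O=10, D=10 → current RPN = 300.
Fixed product = 30. Need 30 × D ≤ 194, so D ≤ 194/30 = 6.47.
Maximum integer Detection rating = 6 (gives RPN 180; D=7 would give 210 > 194).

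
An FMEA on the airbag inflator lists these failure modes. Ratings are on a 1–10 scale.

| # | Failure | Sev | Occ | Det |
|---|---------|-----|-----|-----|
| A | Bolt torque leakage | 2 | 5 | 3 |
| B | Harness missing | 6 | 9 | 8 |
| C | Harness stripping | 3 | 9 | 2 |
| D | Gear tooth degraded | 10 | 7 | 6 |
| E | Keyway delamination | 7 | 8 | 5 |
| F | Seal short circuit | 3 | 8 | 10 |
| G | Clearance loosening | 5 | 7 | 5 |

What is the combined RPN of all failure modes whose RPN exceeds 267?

RPN = Severity × Occurrence × Detection:
  A: 2 × 5 × 3 = 30
  B: 6 × 9 × 8 = 432
  C: 3 × 9 × 2 = 54
  D: 10 × 7 × 6 = 420
  E: 7 × 8 × 5 = 280
  F: 3 × 8 × 10 = 240
  G: 5 × 7 × 5 = 175
RPN > 267: B (432), D (420), E (280).
Sum: 432 + 420 + 280 = 1132.

1132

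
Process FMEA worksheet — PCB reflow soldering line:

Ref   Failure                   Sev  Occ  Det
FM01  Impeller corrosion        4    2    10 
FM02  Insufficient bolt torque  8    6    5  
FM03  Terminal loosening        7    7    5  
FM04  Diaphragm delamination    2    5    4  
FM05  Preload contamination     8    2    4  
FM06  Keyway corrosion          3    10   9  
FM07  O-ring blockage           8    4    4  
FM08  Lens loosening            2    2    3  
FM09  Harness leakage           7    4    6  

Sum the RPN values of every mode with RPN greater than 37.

1235

RPN = Severity × Occurrence × Detection:
  FM01: 4 × 2 × 10 = 80
  FM02: 8 × 6 × 5 = 240
  FM03: 7 × 7 × 5 = 245
  FM04: 2 × 5 × 4 = 40
  FM05: 8 × 2 × 4 = 64
  FM06: 3 × 10 × 9 = 270
  FM07: 8 × 4 × 4 = 128
  FM08: 2 × 2 × 3 = 12
  FM09: 7 × 4 × 6 = 168
RPN > 37: FM01 (80), FM02 (240), FM03 (245), FM04 (40), FM05 (64), FM06 (270), FM07 (128), FM09 (168).
Sum: 80 + 240 + 245 + 40 + 64 + 270 + 128 + 168 = 1235.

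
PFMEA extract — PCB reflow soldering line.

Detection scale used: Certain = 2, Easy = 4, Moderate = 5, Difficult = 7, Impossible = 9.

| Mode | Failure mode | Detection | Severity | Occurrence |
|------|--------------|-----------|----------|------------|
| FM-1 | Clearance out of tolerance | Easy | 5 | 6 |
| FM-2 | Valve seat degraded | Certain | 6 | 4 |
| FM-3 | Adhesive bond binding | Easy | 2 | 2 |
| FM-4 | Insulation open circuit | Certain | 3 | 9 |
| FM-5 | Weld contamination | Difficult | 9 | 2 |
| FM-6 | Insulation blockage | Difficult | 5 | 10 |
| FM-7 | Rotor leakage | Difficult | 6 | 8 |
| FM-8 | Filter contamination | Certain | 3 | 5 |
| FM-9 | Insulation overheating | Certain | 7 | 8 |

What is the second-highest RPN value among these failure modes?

336

RPN = Severity × Occurrence × Detection:
  FM-1: 5 × 6 × 4 = 120
  FM-2: 6 × 4 × 2 = 48
  FM-3: 2 × 2 × 4 = 16
  FM-4: 3 × 9 × 2 = 54
  FM-5: 9 × 2 × 7 = 126
  FM-6: 5 × 10 × 7 = 350
  FM-7: 6 × 8 × 7 = 336
  FM-8: 3 × 5 × 2 = 30
  FM-9: 7 × 8 × 2 = 112
Sorted descending: 350, 336, 126, 120, 112, 54, 48, 30, 16.
The second-highest RPN is 336 (FM-7).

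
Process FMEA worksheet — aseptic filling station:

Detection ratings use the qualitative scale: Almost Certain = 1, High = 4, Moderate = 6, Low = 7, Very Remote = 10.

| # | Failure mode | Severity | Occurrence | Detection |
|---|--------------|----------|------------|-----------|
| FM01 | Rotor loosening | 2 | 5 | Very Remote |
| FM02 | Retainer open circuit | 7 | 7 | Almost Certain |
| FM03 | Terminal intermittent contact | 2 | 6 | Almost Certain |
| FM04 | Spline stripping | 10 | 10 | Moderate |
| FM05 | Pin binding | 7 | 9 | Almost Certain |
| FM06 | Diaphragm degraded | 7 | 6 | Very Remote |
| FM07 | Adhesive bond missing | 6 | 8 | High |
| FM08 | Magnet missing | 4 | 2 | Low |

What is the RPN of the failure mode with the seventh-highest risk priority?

RPN = Severity × Occurrence × Detection:
  FM01: 2 × 5 × 10 = 100
  FM02: 7 × 7 × 1 = 49
  FM03: 2 × 6 × 1 = 12
  FM04: 10 × 10 × 6 = 600
  FM05: 7 × 9 × 1 = 63
  FM06: 7 × 6 × 10 = 420
  FM07: 6 × 8 × 4 = 192
  FM08: 4 × 2 × 7 = 56
Sorted descending: 600, 420, 192, 100, 63, 56, 49, 12.
The seventh-highest RPN is 49 (FM02).

49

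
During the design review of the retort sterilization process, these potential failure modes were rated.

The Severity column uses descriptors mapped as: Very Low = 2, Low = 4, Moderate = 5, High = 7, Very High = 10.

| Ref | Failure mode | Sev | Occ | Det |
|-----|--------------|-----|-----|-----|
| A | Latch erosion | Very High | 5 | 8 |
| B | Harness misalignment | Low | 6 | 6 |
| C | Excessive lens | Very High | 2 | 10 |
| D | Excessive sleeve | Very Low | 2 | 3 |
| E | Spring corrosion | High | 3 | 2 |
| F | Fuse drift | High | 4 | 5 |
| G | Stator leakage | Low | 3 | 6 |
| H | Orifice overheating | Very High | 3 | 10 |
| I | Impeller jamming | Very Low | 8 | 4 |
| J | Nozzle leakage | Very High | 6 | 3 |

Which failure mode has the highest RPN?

RPN = Severity × Occurrence × Detection:
  A: 10 × 5 × 8 = 400
  B: 4 × 6 × 6 = 144
  C: 10 × 2 × 10 = 200
  D: 2 × 2 × 3 = 12
  E: 7 × 3 × 2 = 42
  F: 7 × 4 × 5 = 140
  G: 4 × 3 × 6 = 72
  H: 10 × 3 × 10 = 300
  I: 2 × 8 × 4 = 64
  J: 10 × 6 × 3 = 180
Highest RPN is 400 → A.

A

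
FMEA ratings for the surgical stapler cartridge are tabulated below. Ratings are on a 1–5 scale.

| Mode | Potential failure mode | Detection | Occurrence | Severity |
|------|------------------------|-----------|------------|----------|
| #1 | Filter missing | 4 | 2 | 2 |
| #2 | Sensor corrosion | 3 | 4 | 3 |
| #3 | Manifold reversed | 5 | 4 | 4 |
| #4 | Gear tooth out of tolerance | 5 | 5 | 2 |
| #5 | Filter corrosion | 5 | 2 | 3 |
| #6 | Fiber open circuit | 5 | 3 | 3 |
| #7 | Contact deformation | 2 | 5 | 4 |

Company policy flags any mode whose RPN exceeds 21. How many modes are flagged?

6

RPN = Severity × Occurrence × Detection:
  #1: 2 × 2 × 4 = 16
  #2: 3 × 4 × 3 = 36
  #3: 4 × 4 × 5 = 80
  #4: 2 × 5 × 5 = 50
  #5: 3 × 2 × 5 = 30
  #6: 3 × 3 × 5 = 45
  #7: 4 × 5 × 2 = 40
Modes with RPN > 21: #2 (36), #3 (80), #4 (50), #5 (30), #6 (45), #7 (40) → 6.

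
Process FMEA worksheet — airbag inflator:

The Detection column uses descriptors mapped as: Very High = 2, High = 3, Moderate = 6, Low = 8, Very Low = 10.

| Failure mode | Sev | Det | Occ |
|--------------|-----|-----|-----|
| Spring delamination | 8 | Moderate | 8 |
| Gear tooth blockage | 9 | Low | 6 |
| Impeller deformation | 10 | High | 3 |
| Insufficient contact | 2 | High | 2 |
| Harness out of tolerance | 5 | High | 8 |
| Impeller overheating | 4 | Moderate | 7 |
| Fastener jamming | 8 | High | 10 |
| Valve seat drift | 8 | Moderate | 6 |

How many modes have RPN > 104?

6

RPN = Severity × Occurrence × Detection:
  Spring delamination: 8 × 8 × 6 = 384
  Gear tooth blockage: 9 × 6 × 8 = 432
  Impeller deformation: 10 × 3 × 3 = 90
  Insufficient contact: 2 × 2 × 3 = 12
  Harness out of tolerance: 5 × 8 × 3 = 120
  Impeller overheating: 4 × 7 × 6 = 168
  Fastener jamming: 8 × 10 × 3 = 240
  Valve seat drift: 8 × 6 × 6 = 288
Modes with RPN > 104: Spring delamination (384), Gear tooth blockage (432), Harness out of tolerance (120), Impeller overheating (168), Fastener jamming (240), Valve seat drift (288) → 6.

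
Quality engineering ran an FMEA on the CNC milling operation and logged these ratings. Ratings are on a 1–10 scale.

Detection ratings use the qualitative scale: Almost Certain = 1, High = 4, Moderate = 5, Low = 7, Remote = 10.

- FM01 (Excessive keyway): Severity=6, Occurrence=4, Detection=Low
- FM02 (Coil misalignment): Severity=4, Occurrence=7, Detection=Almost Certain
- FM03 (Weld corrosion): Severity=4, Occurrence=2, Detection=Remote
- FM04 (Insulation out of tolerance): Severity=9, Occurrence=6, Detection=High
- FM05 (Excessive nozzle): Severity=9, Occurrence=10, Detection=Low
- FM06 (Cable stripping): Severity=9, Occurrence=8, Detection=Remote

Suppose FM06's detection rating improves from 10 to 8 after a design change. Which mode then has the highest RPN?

FM05

RPN = Severity × Occurrence × Detection:
  FM01: 6 × 4 × 7 = 168
  FM02: 4 × 7 × 1 = 28
  FM03: 4 × 2 × 10 = 80
  FM04: 9 × 6 × 4 = 216
  FM05: 9 × 10 × 7 = 630
  FM06: 9 × 8 × 10 = 720
After action: FM06 → 9 × 8 × 8 = 576.
Revised RPNs: FM05=630, FM06=576, FM04=216, FM01=168, FM03=80, FM02=28.
Highest is now FM05 (630).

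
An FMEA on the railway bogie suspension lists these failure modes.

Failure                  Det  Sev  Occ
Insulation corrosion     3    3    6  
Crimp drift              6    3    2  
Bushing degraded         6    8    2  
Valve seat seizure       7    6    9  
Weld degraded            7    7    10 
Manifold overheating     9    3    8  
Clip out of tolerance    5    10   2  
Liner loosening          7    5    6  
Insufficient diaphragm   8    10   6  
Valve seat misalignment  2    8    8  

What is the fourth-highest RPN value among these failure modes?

RPN = Severity × Occurrence × Detection:
  Insulation corrosion: 3 × 6 × 3 = 54
  Crimp drift: 3 × 2 × 6 = 36
  Bushing degraded: 8 × 2 × 6 = 96
  Valve seat seizure: 6 × 9 × 7 = 378
  Weld degraded: 7 × 10 × 7 = 490
  Manifold overheating: 3 × 8 × 9 = 216
  Clip out of tolerance: 10 × 2 × 5 = 100
  Liner loosening: 5 × 6 × 7 = 210
  Insufficient diaphragm: 10 × 6 × 8 = 480
  Valve seat misalignment: 8 × 8 × 2 = 128
Sorted descending: 490, 480, 378, 216, 210, 128, 100, 96, 54, 36.
The fourth-highest RPN is 216 (Manifold overheating).

216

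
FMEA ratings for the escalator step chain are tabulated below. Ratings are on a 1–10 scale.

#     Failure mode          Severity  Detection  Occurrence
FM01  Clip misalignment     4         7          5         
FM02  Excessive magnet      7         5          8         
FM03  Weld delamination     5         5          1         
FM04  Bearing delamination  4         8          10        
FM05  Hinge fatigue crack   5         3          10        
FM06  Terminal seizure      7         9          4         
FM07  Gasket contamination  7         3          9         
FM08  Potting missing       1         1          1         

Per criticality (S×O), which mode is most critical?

Criticality = Severity × Occurrence:
  FM01: 4 × 5 = 20
  FM02: 7 × 8 = 56
  FM03: 5 × 1 = 5
  FM04: 4 × 10 = 40
  FM05: 5 × 10 = 50
  FM06: 7 × 4 = 28
  FM07: 7 × 9 = 63
  FM08: 1 × 1 = 1
Highest criticality is 63 → FM07.

FM07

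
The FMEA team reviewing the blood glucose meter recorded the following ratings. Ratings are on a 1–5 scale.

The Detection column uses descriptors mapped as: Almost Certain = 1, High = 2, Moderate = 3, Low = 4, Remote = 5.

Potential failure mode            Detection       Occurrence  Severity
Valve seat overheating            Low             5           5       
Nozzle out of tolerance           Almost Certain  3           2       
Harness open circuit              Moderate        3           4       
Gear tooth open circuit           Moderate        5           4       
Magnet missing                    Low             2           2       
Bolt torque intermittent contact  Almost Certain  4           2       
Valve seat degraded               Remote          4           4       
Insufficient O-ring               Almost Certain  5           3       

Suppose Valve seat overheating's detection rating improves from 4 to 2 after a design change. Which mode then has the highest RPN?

Valve seat degraded

RPN = Severity × Occurrence × Detection:
  Valve seat overheating: 5 × 5 × 4 = 100
  Nozzle out of tolerance: 2 × 3 × 1 = 6
  Harness open circuit: 4 × 3 × 3 = 36
  Gear tooth open circuit: 4 × 5 × 3 = 60
  Magnet missing: 2 × 2 × 4 = 16
  Bolt torque intermittent contact: 2 × 4 × 1 = 8
  Valve seat degraded: 4 × 4 × 5 = 80
  Insufficient O-ring: 3 × 5 × 1 = 15
After action: Valve seat overheating → 5 × 5 × 2 = 50.
Revised RPNs: Valve seat degraded=80, Gear tooth open circuit=60, Valve seat overheating=50, Harness open circuit=36, Magnet missing=16, Insufficient O-ring=15, Bolt torque intermittent contact=8, Nozzle out of tolerance=6.
Highest is now Valve seat degraded (80).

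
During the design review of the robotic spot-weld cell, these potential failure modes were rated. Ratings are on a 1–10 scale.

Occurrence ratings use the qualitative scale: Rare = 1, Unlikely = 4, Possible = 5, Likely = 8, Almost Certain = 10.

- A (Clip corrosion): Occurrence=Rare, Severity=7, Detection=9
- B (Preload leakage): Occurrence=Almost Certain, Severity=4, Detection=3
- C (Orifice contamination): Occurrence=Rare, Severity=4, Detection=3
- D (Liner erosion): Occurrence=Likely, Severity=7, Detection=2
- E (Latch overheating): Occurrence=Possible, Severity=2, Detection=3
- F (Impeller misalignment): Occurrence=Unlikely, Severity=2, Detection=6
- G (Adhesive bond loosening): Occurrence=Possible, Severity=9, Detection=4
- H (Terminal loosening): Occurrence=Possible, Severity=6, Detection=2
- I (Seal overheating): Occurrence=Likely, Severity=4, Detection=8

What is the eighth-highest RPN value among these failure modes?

RPN = Severity × Occurrence × Detection:
  A: 7 × 1 × 9 = 63
  B: 4 × 10 × 3 = 120
  C: 4 × 1 × 3 = 12
  D: 7 × 8 × 2 = 112
  E: 2 × 5 × 3 = 30
  F: 2 × 4 × 6 = 48
  G: 9 × 5 × 4 = 180
  H: 6 × 5 × 2 = 60
  I: 4 × 8 × 8 = 256
Sorted descending: 256, 180, 120, 112, 63, 60, 48, 30, 12.
The eighth-highest RPN is 30 (E).

30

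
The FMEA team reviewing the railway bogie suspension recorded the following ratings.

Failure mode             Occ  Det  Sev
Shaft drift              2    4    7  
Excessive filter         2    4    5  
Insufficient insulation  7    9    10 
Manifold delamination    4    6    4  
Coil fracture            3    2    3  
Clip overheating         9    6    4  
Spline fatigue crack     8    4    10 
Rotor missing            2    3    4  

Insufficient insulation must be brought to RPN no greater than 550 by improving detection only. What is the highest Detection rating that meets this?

Insufficient insulation: S=10, O=7, D=9 → current RPN = 630.
Fixed product = 70. Need 70 × D ≤ 550, so D ≤ 550/70 = 7.86.
Maximum integer Detection rating = 7 (gives RPN 490; D=8 would give 560 > 550).

7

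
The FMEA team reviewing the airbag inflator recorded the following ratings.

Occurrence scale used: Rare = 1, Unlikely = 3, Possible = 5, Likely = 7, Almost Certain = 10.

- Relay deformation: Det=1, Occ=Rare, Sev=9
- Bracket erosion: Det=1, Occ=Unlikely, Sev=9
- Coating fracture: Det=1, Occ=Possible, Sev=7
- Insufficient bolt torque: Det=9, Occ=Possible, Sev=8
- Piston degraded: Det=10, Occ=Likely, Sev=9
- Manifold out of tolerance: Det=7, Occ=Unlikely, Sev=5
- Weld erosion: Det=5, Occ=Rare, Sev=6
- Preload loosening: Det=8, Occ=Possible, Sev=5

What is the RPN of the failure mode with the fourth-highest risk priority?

105

RPN = Severity × Occurrence × Detection:
  Relay deformation: 9 × 1 × 1 = 9
  Bracket erosion: 9 × 3 × 1 = 27
  Coating fracture: 7 × 5 × 1 = 35
  Insufficient bolt torque: 8 × 5 × 9 = 360
  Piston degraded: 9 × 7 × 10 = 630
  Manifold out of tolerance: 5 × 3 × 7 = 105
  Weld erosion: 6 × 1 × 5 = 30
  Preload loosening: 5 × 5 × 8 = 200
Sorted descending: 630, 360, 200, 105, 35, 30, 27, 9.
The fourth-highest RPN is 105 (Manifold out of tolerance).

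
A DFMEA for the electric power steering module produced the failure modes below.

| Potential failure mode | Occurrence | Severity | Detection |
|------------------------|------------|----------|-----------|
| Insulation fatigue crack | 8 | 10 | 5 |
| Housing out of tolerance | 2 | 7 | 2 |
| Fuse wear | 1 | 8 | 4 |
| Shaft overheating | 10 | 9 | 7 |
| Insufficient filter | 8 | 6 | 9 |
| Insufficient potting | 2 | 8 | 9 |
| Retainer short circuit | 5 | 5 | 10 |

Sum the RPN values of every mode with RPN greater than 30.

RPN = Severity × Occurrence × Detection:
  Insulation fatigue crack: 10 × 8 × 5 = 400
  Housing out of tolerance: 7 × 2 × 2 = 28
  Fuse wear: 8 × 1 × 4 = 32
  Shaft overheating: 9 × 10 × 7 = 630
  Insufficient filter: 6 × 8 × 9 = 432
  Insufficient potting: 8 × 2 × 9 = 144
  Retainer short circuit: 5 × 5 × 10 = 250
RPN > 30: Insulation fatigue crack (400), Fuse wear (32), Shaft overheating (630), Insufficient filter (432), Insufficient potting (144), Retainer short circuit (250).
Sum: 400 + 32 + 630 + 432 + 144 + 250 = 1888.

1888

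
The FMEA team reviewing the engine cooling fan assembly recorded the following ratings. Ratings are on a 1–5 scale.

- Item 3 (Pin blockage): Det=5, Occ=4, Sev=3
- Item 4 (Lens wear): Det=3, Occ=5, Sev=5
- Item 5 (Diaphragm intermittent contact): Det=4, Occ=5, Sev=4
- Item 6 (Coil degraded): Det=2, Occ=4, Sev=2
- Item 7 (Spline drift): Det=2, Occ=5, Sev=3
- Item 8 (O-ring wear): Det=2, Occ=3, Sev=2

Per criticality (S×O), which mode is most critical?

Criticality = Severity × Occurrence:
  Item 3: 3 × 4 = 12
  Item 4: 5 × 5 = 25
  Item 5: 4 × 5 = 20
  Item 6: 2 × 4 = 8
  Item 7: 3 × 5 = 15
  Item 8: 2 × 3 = 6
Highest criticality is 25 → Item 4.

Item 4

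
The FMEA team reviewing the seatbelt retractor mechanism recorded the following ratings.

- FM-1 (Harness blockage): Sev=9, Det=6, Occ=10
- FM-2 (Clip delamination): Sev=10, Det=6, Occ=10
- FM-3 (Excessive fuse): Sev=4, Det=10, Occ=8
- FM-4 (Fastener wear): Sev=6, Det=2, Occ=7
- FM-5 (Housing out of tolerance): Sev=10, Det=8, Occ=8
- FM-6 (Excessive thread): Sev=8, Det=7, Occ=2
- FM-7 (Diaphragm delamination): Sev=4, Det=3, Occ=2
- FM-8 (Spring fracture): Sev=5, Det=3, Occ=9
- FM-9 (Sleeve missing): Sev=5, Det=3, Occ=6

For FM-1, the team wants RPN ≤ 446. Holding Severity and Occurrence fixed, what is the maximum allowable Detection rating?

4

FM-1: S=9, O=10, D=6 → current RPN = 540.
Fixed product = 90. Need 90 × D ≤ 446, so D ≤ 446/90 = 4.96.
Maximum integer Detection rating = 4 (gives RPN 360; D=5 would give 450 > 446).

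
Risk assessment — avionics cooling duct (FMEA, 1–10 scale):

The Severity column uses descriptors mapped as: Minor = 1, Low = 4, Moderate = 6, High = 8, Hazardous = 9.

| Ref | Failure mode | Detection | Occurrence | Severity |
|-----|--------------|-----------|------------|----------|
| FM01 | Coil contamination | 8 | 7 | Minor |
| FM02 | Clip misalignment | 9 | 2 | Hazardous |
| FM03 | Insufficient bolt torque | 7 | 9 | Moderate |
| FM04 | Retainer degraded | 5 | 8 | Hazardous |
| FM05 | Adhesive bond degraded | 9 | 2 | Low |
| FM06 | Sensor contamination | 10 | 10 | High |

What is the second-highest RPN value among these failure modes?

RPN = Severity × Occurrence × Detection:
  FM01: 1 × 7 × 8 = 56
  FM02: 9 × 2 × 9 = 162
  FM03: 6 × 9 × 7 = 378
  FM04: 9 × 8 × 5 = 360
  FM05: 4 × 2 × 9 = 72
  FM06: 8 × 10 × 10 = 800
Sorted descending: 800, 378, 360, 162, 72, 56.
The second-highest RPN is 378 (FM03).

378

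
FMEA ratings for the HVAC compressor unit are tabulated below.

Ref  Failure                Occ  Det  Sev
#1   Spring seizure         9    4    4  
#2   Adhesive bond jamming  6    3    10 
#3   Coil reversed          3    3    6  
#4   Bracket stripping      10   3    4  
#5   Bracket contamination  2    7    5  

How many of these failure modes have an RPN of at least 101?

RPN = Severity × Occurrence × Detection:
  #1: 4 × 9 × 4 = 144
  #2: 10 × 6 × 3 = 180
  #3: 6 × 3 × 3 = 54
  #4: 4 × 10 × 3 = 120
  #5: 5 × 2 × 7 = 70
Modes with RPN ≥ 101: #1 (144), #2 (180), #4 (120) → 3.

3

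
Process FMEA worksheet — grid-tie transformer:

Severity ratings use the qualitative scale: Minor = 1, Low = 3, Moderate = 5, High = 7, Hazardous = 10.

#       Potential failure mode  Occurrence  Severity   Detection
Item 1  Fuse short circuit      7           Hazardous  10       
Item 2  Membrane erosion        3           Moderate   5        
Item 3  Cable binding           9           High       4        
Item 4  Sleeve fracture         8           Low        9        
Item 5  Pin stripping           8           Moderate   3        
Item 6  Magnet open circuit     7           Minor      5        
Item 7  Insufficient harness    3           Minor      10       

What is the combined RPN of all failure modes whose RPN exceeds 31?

RPN = Severity × Occurrence × Detection:
  Item 1: 10 × 7 × 10 = 700
  Item 2: 5 × 3 × 5 = 75
  Item 3: 7 × 9 × 4 = 252
  Item 4: 3 × 8 × 9 = 216
  Item 5: 5 × 8 × 3 = 120
  Item 6: 1 × 7 × 5 = 35
  Item 7: 1 × 3 × 10 = 30
RPN > 31: Item 1 (700), Item 2 (75), Item 3 (252), Item 4 (216), Item 5 (120), Item 6 (35).
Sum: 700 + 75 + 252 + 216 + 120 + 35 = 1398.

1398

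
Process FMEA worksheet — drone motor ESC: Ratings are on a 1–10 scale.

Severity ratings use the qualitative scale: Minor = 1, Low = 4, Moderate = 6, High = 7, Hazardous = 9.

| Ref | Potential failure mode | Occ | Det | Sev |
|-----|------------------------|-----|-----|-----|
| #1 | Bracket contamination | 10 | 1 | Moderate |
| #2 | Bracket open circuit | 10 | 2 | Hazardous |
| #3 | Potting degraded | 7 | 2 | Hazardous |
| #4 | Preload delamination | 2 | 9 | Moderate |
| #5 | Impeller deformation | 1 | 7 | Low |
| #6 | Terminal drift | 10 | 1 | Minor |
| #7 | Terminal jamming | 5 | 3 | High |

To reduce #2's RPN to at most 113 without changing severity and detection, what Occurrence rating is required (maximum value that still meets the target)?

6

#2: S=9, O=10, D=2 → current RPN = 180.
Fixed product = 18. Need 18 × O ≤ 113, so O ≤ 113/18 = 6.28.
Maximum integer Occurrence rating = 6 (gives RPN 108; O=7 would give 126 > 113).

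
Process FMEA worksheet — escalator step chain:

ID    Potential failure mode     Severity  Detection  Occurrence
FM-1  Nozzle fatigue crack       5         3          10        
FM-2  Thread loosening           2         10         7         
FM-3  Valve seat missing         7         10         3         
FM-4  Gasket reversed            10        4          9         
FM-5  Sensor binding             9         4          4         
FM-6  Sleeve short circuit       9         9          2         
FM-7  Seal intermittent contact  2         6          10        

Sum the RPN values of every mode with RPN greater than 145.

RPN = Severity × Occurrence × Detection:
  FM-1: 5 × 10 × 3 = 150
  FM-2: 2 × 7 × 10 = 140
  FM-3: 7 × 3 × 10 = 210
  FM-4: 10 × 9 × 4 = 360
  FM-5: 9 × 4 × 4 = 144
  FM-6: 9 × 2 × 9 = 162
  FM-7: 2 × 10 × 6 = 120
RPN > 145: FM-1 (150), FM-3 (210), FM-4 (360), FM-6 (162).
Sum: 150 + 210 + 360 + 162 = 882.

882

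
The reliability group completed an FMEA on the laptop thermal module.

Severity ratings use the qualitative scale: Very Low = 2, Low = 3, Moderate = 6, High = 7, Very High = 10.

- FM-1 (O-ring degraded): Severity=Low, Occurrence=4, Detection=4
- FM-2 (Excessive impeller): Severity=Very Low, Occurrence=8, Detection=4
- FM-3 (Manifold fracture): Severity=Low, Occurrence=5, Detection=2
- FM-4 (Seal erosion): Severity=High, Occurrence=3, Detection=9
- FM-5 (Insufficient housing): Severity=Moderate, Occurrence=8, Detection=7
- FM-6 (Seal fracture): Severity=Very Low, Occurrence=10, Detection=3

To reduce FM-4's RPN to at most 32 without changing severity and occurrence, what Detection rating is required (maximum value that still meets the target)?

1

FM-4: S=7, O=3, D=9 → current RPN = 189.
Fixed product = 21. Need 21 × D ≤ 32, so D ≤ 32/21 = 1.52.
Maximum integer Detection rating = 1 (gives RPN 21; D=2 would give 42 > 32).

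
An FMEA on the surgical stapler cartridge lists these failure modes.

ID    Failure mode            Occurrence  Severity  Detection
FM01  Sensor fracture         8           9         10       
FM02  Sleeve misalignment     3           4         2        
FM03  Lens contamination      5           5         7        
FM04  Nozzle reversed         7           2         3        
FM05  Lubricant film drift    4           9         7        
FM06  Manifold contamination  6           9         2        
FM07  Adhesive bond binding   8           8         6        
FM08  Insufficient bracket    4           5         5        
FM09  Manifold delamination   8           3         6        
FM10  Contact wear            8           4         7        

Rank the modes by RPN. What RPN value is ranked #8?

RPN = Severity × Occurrence × Detection:
  FM01: 9 × 8 × 10 = 720
  FM02: 4 × 3 × 2 = 24
  FM03: 5 × 5 × 7 = 175
  FM04: 2 × 7 × 3 = 42
  FM05: 9 × 4 × 7 = 252
  FM06: 9 × 6 × 2 = 108
  FM07: 8 × 8 × 6 = 384
  FM08: 5 × 4 × 5 = 100
  FM09: 3 × 8 × 6 = 144
  FM10: 4 × 8 × 7 = 224
Sorted descending: 720, 384, 252, 224, 175, 144, 108, 100, 42, 24.
The eighth-highest RPN is 100 (FM08).

100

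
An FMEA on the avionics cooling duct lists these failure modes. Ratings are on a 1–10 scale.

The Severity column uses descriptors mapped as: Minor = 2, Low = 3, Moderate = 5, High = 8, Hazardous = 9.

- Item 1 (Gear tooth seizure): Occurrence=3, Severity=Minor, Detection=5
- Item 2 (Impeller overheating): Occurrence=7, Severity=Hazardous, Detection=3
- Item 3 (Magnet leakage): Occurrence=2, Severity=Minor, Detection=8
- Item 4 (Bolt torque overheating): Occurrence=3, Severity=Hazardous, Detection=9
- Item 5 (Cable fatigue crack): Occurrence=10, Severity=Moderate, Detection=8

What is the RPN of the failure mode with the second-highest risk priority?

243

RPN = Severity × Occurrence × Detection:
  Item 1: 2 × 3 × 5 = 30
  Item 2: 9 × 7 × 3 = 189
  Item 3: 2 × 2 × 8 = 32
  Item 4: 9 × 3 × 9 = 243
  Item 5: 5 × 10 × 8 = 400
Sorted descending: 400, 243, 189, 32, 30.
The second-highest RPN is 243 (Item 4).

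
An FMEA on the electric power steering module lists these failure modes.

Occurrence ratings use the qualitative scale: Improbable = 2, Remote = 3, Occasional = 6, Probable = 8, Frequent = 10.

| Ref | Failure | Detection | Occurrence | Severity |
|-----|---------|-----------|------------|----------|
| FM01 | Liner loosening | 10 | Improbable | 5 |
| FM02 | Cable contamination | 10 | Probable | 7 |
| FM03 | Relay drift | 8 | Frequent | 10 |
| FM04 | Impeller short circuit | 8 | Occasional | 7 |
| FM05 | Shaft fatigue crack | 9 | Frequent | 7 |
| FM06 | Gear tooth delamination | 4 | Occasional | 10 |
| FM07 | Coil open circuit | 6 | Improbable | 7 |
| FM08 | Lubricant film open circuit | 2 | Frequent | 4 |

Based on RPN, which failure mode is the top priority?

RPN = Severity × Occurrence × Detection:
  FM01: 5 × 2 × 10 = 100
  FM02: 7 × 8 × 10 = 560
  FM03: 10 × 10 × 8 = 800
  FM04: 7 × 6 × 8 = 336
  FM05: 7 × 10 × 9 = 630
  FM06: 10 × 6 × 4 = 240
  FM07: 7 × 2 × 6 = 84
  FM08: 4 × 10 × 2 = 80
Highest RPN is 800 → FM03.

FM03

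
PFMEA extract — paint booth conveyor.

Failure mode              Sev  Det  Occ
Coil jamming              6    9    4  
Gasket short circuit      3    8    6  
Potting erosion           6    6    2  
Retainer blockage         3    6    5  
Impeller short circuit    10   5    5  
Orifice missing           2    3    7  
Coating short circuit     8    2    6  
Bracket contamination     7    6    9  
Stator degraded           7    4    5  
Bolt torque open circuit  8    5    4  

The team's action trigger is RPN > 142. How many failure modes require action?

RPN = Severity × Occurrence × Detection:
  Coil jamming: 6 × 4 × 9 = 216
  Gasket short circuit: 3 × 6 × 8 = 144
  Potting erosion: 6 × 2 × 6 = 72
  Retainer blockage: 3 × 5 × 6 = 90
  Impeller short circuit: 10 × 5 × 5 = 250
  Orifice missing: 2 × 7 × 3 = 42
  Coating short circuit: 8 × 6 × 2 = 96
  Bracket contamination: 7 × 9 × 6 = 378
  Stator degraded: 7 × 5 × 4 = 140
  Bolt torque open circuit: 8 × 4 × 5 = 160
Modes with RPN > 142: Coil jamming (216), Gasket short circuit (144), Impeller short circuit (250), Bracket contamination (378), Bolt torque open circuit (160) → 5.

5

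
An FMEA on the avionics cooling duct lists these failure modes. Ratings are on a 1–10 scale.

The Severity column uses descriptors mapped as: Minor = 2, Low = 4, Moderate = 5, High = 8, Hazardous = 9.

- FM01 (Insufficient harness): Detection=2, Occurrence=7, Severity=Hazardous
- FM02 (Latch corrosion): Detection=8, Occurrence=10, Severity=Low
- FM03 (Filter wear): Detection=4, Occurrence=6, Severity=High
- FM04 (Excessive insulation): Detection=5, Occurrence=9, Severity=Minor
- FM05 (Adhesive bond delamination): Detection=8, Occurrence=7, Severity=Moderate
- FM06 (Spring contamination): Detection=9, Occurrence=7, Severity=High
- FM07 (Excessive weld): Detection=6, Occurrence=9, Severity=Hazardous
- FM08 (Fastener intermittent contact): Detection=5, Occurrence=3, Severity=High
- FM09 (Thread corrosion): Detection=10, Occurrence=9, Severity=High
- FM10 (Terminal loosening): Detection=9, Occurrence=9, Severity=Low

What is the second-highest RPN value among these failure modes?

RPN = Severity × Occurrence × Detection:
  FM01: 9 × 7 × 2 = 126
  FM02: 4 × 10 × 8 = 320
  FM03: 8 × 6 × 4 = 192
  FM04: 2 × 9 × 5 = 90
  FM05: 5 × 7 × 8 = 280
  FM06: 8 × 7 × 9 = 504
  FM07: 9 × 9 × 6 = 486
  FM08: 8 × 3 × 5 = 120
  FM09: 8 × 9 × 10 = 720
  FM10: 4 × 9 × 9 = 324
Sorted descending: 720, 504, 486, 324, 320, 280, 192, 126, 120, 90.
The second-highest RPN is 504 (FM06).

504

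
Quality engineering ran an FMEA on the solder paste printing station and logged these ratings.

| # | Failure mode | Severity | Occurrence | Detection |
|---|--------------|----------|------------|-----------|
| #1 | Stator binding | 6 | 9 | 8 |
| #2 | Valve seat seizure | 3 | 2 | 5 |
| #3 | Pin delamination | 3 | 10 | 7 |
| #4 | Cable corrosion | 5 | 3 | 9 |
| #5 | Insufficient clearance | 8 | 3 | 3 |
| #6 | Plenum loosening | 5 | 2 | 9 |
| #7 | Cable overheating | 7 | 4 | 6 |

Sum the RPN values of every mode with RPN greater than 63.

1107

RPN = Severity × Occurrence × Detection:
  #1: 6 × 9 × 8 = 432
  #2: 3 × 2 × 5 = 30
  #3: 3 × 10 × 7 = 210
  #4: 5 × 3 × 9 = 135
  #5: 8 × 3 × 3 = 72
  #6: 5 × 2 × 9 = 90
  #7: 7 × 4 × 6 = 168
RPN > 63: #1 (432), #3 (210), #4 (135), #5 (72), #6 (90), #7 (168).
Sum: 432 + 210 + 135 + 72 + 90 + 168 = 1107.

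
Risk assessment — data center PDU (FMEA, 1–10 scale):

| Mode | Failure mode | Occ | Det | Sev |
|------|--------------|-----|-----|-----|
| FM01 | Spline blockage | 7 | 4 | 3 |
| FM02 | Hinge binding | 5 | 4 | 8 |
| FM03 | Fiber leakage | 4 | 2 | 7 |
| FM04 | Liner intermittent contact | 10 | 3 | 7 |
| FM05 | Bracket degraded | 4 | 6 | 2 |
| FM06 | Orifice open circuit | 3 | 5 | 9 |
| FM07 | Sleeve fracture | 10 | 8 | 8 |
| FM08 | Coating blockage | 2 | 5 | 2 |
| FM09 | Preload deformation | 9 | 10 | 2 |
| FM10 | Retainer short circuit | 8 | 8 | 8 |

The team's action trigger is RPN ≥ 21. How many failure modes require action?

9

RPN = Severity × Occurrence × Detection:
  FM01: 3 × 7 × 4 = 84
  FM02: 8 × 5 × 4 = 160
  FM03: 7 × 4 × 2 = 56
  FM04: 7 × 10 × 3 = 210
  FM05: 2 × 4 × 6 = 48
  FM06: 9 × 3 × 5 = 135
  FM07: 8 × 10 × 8 = 640
  FM08: 2 × 2 × 5 = 20
  FM09: 2 × 9 × 10 = 180
  FM10: 8 × 8 × 8 = 512
Modes with RPN ≥ 21: FM01 (84), FM02 (160), FM03 (56), FM04 (210), FM05 (48), FM06 (135), FM07 (640), FM09 (180), FM10 (512) → 9.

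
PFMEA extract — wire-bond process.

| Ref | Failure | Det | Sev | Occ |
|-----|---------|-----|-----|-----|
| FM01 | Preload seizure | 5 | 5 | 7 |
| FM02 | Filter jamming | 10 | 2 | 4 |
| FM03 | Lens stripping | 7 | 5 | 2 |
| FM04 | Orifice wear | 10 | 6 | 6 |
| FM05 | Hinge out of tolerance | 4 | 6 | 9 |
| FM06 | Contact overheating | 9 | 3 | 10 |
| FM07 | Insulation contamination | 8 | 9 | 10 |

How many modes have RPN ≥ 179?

4

RPN = Severity × Occurrence × Detection:
  FM01: 5 × 7 × 5 = 175
  FM02: 2 × 4 × 10 = 80
  FM03: 5 × 2 × 7 = 70
  FM04: 6 × 6 × 10 = 360
  FM05: 6 × 9 × 4 = 216
  FM06: 3 × 10 × 9 = 270
  FM07: 9 × 10 × 8 = 720
Modes with RPN ≥ 179: FM04 (360), FM05 (216), FM06 (270), FM07 (720) → 4.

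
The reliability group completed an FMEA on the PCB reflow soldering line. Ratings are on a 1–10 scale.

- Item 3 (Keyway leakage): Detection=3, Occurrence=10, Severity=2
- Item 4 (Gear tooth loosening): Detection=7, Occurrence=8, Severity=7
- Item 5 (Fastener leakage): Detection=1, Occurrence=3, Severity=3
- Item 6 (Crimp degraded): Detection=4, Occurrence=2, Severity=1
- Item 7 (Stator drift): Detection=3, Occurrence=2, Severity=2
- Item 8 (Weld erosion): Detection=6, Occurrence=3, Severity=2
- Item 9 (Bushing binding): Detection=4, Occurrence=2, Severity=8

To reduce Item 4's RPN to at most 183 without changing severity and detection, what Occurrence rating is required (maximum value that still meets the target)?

3

Item 4: S=7, O=8, D=7 → current RPN = 392.
Fixed product = 49. Need 49 × O ≤ 183, so O ≤ 183/49 = 3.73.
Maximum integer Occurrence rating = 3 (gives RPN 147; O=4 would give 196 > 183).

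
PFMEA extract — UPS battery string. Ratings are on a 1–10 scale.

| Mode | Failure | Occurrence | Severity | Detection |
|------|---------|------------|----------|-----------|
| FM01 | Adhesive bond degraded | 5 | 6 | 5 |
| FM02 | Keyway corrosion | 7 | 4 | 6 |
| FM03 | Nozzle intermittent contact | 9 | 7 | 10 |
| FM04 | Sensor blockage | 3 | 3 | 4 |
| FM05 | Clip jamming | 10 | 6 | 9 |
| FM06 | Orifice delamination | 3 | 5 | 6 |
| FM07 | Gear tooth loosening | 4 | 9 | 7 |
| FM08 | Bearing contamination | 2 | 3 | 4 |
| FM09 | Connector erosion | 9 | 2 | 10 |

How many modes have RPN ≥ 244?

3

RPN = Severity × Occurrence × Detection:
  FM01: 6 × 5 × 5 = 150
  FM02: 4 × 7 × 6 = 168
  FM03: 7 × 9 × 10 = 630
  FM04: 3 × 3 × 4 = 36
  FM05: 6 × 10 × 9 = 540
  FM06: 5 × 3 × 6 = 90
  FM07: 9 × 4 × 7 = 252
  FM08: 3 × 2 × 4 = 24
  FM09: 2 × 9 × 10 = 180
Modes with RPN ≥ 244: FM03 (630), FM05 (540), FM07 (252) → 3.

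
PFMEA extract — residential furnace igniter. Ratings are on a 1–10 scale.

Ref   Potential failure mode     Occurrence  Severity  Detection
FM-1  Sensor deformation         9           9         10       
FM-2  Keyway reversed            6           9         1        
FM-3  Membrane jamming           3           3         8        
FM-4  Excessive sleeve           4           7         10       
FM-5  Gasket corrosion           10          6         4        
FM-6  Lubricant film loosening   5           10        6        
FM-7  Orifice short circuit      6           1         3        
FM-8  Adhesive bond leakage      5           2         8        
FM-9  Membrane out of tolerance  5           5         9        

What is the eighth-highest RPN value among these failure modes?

RPN = Severity × Occurrence × Detection:
  FM-1: 9 × 9 × 10 = 810
  FM-2: 9 × 6 × 1 = 54
  FM-3: 3 × 3 × 8 = 72
  FM-4: 7 × 4 × 10 = 280
  FM-5: 6 × 10 × 4 = 240
  FM-6: 10 × 5 × 6 = 300
  FM-7: 1 × 6 × 3 = 18
  FM-8: 2 × 5 × 8 = 80
  FM-9: 5 × 5 × 9 = 225
Sorted descending: 810, 300, 280, 240, 225, 80, 72, 54, 18.
The eighth-highest RPN is 54 (FM-2).

54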